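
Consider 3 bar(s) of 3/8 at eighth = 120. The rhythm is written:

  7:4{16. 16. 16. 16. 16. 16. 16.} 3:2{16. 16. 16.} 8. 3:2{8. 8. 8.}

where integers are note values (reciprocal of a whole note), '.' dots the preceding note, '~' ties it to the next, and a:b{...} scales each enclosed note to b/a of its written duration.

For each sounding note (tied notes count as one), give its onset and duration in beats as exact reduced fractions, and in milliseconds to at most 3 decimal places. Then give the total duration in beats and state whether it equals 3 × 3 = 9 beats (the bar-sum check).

1) 0.0ms=0b +214.286ms=3/7b
2) 214.286ms=3/7b +214.286ms=3/7b
3) 428.571ms=6/7b +214.286ms=3/7b
4) 642.857ms=9/7b +214.286ms=3/7b
5) 857.143ms=12/7b +214.286ms=3/7b
6) 1071.429ms=15/7b +214.286ms=3/7b
7) 1285.714ms=18/7b +214.286ms=3/7b
8) 1500.0ms=3b +250.0ms=1/2b
9) 1750.0ms=7/2b +250.0ms=1/2b
10) 2000.0ms=4b +250.0ms=1/2b
11) 2250.0ms=9/2b +750.0ms=3/2b
12) 3000.0ms=6b +500.0ms=1b
13) 3500.0ms=7b +500.0ms=1b
14) 4000.0ms=8b +500.0ms=1b
Σ=9b of 9 (120bpm 3/8) — PASS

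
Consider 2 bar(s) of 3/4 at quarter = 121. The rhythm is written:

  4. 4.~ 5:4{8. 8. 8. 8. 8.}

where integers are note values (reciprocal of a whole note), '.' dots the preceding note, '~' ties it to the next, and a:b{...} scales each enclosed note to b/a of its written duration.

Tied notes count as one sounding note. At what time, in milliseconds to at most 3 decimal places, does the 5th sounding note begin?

1. 0.0ms @ 0 + 743.802ms (3/2)
2. 743.802ms @ 3/2 + 1041.322ms (21/10)
3. 1785.124ms @ 18/5 + 297.521ms (3/5)
4. 2082.645ms @ 21/5 + 297.521ms (3/5)
5. 2380.165ms @ 24/5 + 297.521ms (3/5)
6. 2677.686ms @ 27/5 + 297.521ms (3/5)

note 5 onset = 24/5b = 2380.165ms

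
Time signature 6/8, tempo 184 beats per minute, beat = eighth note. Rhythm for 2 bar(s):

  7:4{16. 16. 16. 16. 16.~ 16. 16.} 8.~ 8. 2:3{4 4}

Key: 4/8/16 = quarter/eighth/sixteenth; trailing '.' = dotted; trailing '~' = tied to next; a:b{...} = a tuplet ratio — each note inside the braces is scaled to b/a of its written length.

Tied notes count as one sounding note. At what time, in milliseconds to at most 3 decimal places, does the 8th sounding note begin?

note 8 onset = 6b = 1956.522ms

1. 0.0ms @ 0 + 139.752ms (3/7)
2. 139.752ms @ 3/7 + 139.752ms (3/7)
3. 279.503ms @ 6/7 + 139.752ms (3/7)
4. 419.255ms @ 9/7 + 139.752ms (3/7)
5. 559.006ms @ 12/7 + 279.503ms (6/7)
6. 838.509ms @ 18/7 + 139.752ms (3/7)
7. 978.261ms @ 3 + 978.261ms (3)
8. 1956.522ms @ 6 + 978.261ms (3)
9. 2934.783ms @ 9 + 978.261ms (3)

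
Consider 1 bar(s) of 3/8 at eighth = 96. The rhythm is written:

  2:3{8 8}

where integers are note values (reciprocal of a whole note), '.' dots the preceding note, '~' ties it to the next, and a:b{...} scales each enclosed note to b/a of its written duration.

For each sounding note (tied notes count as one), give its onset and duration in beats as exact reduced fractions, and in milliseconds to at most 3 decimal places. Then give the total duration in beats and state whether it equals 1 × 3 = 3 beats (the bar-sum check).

1) 0.0ms=0b +937.5ms=3/2b
2) 937.5ms=3/2b +937.5ms=3/2b
Σ=3b of 3 (96bpm 3/8) — PASS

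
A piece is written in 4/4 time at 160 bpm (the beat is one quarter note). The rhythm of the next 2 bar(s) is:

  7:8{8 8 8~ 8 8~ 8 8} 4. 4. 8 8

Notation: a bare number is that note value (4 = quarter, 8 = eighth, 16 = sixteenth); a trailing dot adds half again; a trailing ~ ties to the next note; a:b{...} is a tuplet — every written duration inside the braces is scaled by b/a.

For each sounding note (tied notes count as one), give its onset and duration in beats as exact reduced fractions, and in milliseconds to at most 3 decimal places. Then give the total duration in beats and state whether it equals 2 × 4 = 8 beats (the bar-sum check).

1) 0.0ms=0b +214.286ms=4/7b
2) 214.286ms=4/7b +214.286ms=4/7b
3) 428.571ms=8/7b +428.571ms=8/7b
4) 857.143ms=16/7b +428.571ms=8/7b
5) 1285.714ms=24/7b +214.286ms=4/7b
6) 1500.0ms=4b +562.5ms=3/2b
7) 2062.5ms=11/2b +562.5ms=3/2b
8) 2625.0ms=7b +187.5ms=1/2b
9) 2812.5ms=15/2b +187.5ms=1/2b
Σ=8b of 8 (160bpm 4/4) — PASS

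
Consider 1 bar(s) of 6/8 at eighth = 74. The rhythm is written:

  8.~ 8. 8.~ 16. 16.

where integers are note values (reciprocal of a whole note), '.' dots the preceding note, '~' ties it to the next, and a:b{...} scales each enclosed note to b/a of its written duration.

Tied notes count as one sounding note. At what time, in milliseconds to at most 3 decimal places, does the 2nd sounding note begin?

note 2 onset = 3b = 2432.432ms

1. 0.0ms @ 0 + 2432.432ms (3)
2. 2432.432ms @ 3 + 1824.324ms (9/4)
3. 4256.757ms @ 21/4 + 608.108ms (3/4)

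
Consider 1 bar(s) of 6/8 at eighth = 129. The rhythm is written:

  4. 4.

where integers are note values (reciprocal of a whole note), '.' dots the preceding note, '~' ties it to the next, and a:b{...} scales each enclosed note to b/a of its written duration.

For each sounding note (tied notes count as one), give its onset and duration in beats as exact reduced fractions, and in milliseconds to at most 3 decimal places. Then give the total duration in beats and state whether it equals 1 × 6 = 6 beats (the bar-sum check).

1) 0.0ms=0b +1395.349ms=3b
2) 1395.349ms=3b +1395.349ms=3b
Σ=6b of 6 (129bpm 6/8) — PASS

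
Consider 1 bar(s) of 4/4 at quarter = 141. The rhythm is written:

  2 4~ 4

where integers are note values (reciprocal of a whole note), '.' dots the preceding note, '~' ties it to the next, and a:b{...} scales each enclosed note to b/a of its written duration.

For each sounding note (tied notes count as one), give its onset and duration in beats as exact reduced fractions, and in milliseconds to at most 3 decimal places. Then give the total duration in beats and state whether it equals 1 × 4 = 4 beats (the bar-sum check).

1) 0.0ms=0b +851.064ms=2b
2) 851.064ms=2b +851.064ms=2b
Σ=4b of 4 (141bpm 4/4) — PASS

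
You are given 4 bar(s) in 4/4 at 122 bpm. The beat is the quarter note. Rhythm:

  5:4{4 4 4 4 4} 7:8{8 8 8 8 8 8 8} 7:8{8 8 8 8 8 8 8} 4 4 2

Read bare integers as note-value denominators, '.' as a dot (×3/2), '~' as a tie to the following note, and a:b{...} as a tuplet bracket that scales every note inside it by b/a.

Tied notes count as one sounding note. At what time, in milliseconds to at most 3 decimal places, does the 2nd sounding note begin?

note 2 onset = 4/5b = 393.443ms

1. 0.0ms @ 0 + 393.443ms (4/5)
2. 393.443ms @ 4/5 + 393.443ms (4/5)
3. 786.885ms @ 8/5 + 393.443ms (4/5)
4. 1180.328ms @ 12/5 + 393.443ms (4/5)
5. 1573.77ms @ 16/5 + 393.443ms (4/5)
6. 1967.213ms @ 4 + 281.03ms (4/7)
7. 2248.244ms @ 32/7 + 281.03ms (4/7)
8. 2529.274ms @ 36/7 + 281.03ms (4/7)
9. 2810.304ms @ 40/7 + 281.03ms (4/7)
10. 3091.335ms @ 44/7 + 281.03ms (4/7)
11. 3372.365ms @ 48/7 + 281.03ms (4/7)
12. 3653.396ms @ 52/7 + 281.03ms (4/7)
13. 3934.426ms @ 8 + 281.03ms (4/7)
14. 4215.457ms @ 60/7 + 281.03ms (4/7)
15. 4496.487ms @ 64/7 + 281.03ms (4/7)
16. 4777.518ms @ 68/7 + 281.03ms (4/7)
17. 5058.548ms @ 72/7 + 281.03ms (4/7)
18. 5339.578ms @ 76/7 + 281.03ms (4/7)
19. 5620.609ms @ 80/7 + 281.03ms (4/7)
20. 5901.639ms @ 12 + 491.803ms (1)
21. 6393.443ms @ 13 + 491.803ms (1)
22. 6885.246ms @ 14 + 983.607ms (2)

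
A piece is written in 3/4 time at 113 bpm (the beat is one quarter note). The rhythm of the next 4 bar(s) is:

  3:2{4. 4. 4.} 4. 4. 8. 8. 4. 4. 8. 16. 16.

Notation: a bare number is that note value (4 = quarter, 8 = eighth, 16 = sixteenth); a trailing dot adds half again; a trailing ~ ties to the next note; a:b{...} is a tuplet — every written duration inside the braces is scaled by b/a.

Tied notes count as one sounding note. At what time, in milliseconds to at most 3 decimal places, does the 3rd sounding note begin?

1. 0.0ms @ 0 + 530.973ms (1)
2. 530.973ms @ 1 + 530.973ms (1)
3. 1061.947ms @ 2 + 530.973ms (1)
4. 1592.92ms @ 3 + 796.46ms (3/2)
5. 2389.381ms @ 9/2 + 796.46ms (3/2)
6. 3185.841ms @ 6 + 398.23ms (3/4)
7. 3584.071ms @ 27/4 + 398.23ms (3/4)
8. 3982.301ms @ 15/2 + 796.46ms (3/2)
9. 4778.761ms @ 9 + 796.46ms (3/2)
10. 5575.221ms @ 21/2 + 398.23ms (3/4)
11. 5973.451ms @ 45/4 + 199.115ms (3/8)
12. 6172.566ms @ 93/8 + 199.115ms (3/8)

note 3 onset = 2b = 1061.947ms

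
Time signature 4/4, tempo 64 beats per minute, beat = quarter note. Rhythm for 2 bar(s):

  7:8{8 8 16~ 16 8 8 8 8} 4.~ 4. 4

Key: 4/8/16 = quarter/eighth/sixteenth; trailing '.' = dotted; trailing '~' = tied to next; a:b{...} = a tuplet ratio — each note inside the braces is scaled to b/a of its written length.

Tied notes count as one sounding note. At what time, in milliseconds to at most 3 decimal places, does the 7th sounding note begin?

1. 0.0ms @ 0 + 535.714ms (4/7)
2. 535.714ms @ 4/7 + 535.714ms (4/7)
3. 1071.429ms @ 8/7 + 535.714ms (4/7)
4. 1607.143ms @ 12/7 + 535.714ms (4/7)
5. 2142.857ms @ 16/7 + 535.714ms (4/7)
6. 2678.571ms @ 20/7 + 535.714ms (4/7)
7. 3214.286ms @ 24/7 + 535.714ms (4/7)
8. 3750.0ms @ 4 + 2812.5ms (3)
9. 6562.5ms @ 7 + 937.5ms (1)

note 7 onset = 24/7b = 3214.286ms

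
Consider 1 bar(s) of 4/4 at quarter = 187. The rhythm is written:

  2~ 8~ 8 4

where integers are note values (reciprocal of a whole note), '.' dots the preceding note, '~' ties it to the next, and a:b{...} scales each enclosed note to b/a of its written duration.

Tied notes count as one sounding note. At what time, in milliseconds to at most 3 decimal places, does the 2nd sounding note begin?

1. 0.0ms @ 0 + 962.567ms (3)
2. 962.567ms @ 3 + 320.856ms (1)

note 2 onset = 3b = 962.567ms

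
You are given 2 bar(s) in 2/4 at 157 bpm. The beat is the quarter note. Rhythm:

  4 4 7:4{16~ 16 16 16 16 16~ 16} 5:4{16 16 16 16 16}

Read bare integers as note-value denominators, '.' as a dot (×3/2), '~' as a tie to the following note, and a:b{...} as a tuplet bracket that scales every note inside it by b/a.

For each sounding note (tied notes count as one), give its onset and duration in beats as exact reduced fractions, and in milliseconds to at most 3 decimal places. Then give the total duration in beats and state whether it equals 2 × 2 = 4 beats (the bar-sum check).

1) 0.0ms=0b +382.166ms=1b
2) 382.166ms=1b +382.166ms=1b
3) 764.331ms=2b +109.19ms=2/7b
4) 873.521ms=16/7b +54.595ms=1/7b
5) 928.116ms=17/7b +54.595ms=1/7b
6) 982.712ms=18/7b +54.595ms=1/7b
7) 1037.307ms=19/7b +109.19ms=2/7b
8) 1146.497ms=3b +76.433ms=1/5b
9) 1222.93ms=16/5b +76.433ms=1/5b
10) 1299.363ms=17/5b +76.433ms=1/5b
11) 1375.796ms=18/5b +76.433ms=1/5b
12) 1452.229ms=19/5b +76.433ms=1/5b
Σ=4b of 4 (157bpm 2/4) — PASS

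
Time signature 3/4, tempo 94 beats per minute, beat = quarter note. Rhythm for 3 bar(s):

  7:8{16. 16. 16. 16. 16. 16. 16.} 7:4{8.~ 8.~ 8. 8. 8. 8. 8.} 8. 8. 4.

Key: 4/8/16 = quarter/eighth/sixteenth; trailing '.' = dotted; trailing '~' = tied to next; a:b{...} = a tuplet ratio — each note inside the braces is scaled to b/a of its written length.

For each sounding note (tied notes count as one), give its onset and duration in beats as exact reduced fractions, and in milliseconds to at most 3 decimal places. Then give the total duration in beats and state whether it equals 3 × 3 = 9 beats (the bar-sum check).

1) 0.0ms=0b +273.556ms=3/7b
2) 273.556ms=3/7b +273.556ms=3/7b
3) 547.112ms=6/7b +273.556ms=3/7b
4) 820.669ms=9/7b +273.556ms=3/7b
5) 1094.225ms=12/7b +273.556ms=3/7b
6) 1367.781ms=15/7b +273.556ms=3/7b
7) 1641.337ms=18/7b +273.556ms=3/7b
8) 1914.894ms=3b +820.669ms=9/7b
9) 2735.562ms=30/7b +273.556ms=3/7b
10) 3009.119ms=33/7b +273.556ms=3/7b
11) 3282.675ms=36/7b +273.556ms=3/7b
12) 3556.231ms=39/7b +273.556ms=3/7b
13) 3829.787ms=6b +478.723ms=3/4b
14) 4308.511ms=27/4b +478.723ms=3/4b
15) 4787.234ms=15/2b +957.447ms=3/2b
Σ=9b of 9 (94bpm 3/4) — PASS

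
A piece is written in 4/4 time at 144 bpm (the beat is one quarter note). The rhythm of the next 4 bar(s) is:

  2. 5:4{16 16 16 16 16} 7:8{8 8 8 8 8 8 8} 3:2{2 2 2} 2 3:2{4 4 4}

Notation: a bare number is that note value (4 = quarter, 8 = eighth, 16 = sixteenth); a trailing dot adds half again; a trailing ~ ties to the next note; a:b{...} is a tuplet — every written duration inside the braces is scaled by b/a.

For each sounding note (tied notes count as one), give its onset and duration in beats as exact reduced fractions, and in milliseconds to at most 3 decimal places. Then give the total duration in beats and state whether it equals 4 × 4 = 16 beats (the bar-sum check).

1) 0.0ms=0b +1250.0ms=3b
2) 1250.0ms=3b +83.333ms=1/5b
3) 1333.333ms=16/5b +83.333ms=1/5b
4) 1416.667ms=17/5b +83.333ms=1/5b
5) 1500.0ms=18/5b +83.333ms=1/5b
6) 1583.333ms=19/5b +83.333ms=1/5b
7) 1666.667ms=4b +238.095ms=4/7b
8) 1904.762ms=32/7b +238.095ms=4/7b
9) 2142.857ms=36/7b +238.095ms=4/7b
10) 2380.952ms=40/7b +238.095ms=4/7b
11) 2619.048ms=44/7b +238.095ms=4/7b
12) 2857.143ms=48/7b +238.095ms=4/7b
13) 3095.238ms=52/7b +238.095ms=4/7b
14) 3333.333ms=8b +555.556ms=4/3b
15) 3888.889ms=28/3b +555.556ms=4/3b
16) 4444.444ms=32/3b +555.556ms=4/3b
17) 5000.0ms=12b +833.333ms=2b
18) 5833.333ms=14b +277.778ms=2/3b
19) 6111.111ms=44/3b +277.778ms=2/3b
20) 6388.889ms=46/3b +277.778ms=2/3b
Σ=16b of 16 (144bpm 4/4) — PASS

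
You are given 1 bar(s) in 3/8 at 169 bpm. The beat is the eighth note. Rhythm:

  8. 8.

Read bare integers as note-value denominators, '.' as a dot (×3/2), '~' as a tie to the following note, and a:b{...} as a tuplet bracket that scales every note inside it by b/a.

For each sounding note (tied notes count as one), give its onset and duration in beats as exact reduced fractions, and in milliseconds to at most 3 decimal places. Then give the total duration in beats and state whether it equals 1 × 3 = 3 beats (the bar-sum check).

1) 0.0ms=0b +532.544ms=3/2b
2) 532.544ms=3/2b +532.544ms=3/2b
Σ=3b of 3 (169bpm 3/8) — PASS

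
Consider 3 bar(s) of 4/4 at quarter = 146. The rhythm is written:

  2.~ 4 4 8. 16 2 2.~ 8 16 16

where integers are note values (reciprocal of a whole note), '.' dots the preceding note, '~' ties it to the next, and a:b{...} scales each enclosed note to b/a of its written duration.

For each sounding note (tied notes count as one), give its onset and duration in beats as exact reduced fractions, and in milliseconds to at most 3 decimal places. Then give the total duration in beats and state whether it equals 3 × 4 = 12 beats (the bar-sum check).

1) 0.0ms=0b +1643.836ms=4b
2) 1643.836ms=4b +410.959ms=1b
3) 2054.795ms=5b +308.219ms=3/4b
4) 2363.014ms=23/4b +102.74ms=1/4b
5) 2465.753ms=6b +821.918ms=2b
6) 3287.671ms=8b +1438.356ms=7/2b
7) 4726.027ms=23/2b +102.74ms=1/4b
8) 4828.767ms=47/4b +102.74ms=1/4b
Σ=12b of 12 (146bpm 4/4) — PASS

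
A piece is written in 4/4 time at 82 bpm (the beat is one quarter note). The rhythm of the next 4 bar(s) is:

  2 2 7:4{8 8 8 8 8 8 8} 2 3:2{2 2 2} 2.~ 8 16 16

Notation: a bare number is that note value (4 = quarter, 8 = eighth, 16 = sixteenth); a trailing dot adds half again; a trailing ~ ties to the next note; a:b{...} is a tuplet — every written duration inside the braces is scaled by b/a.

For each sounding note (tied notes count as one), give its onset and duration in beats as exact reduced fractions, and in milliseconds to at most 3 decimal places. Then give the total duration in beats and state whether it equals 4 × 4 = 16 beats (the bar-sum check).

1) 0.0ms=0b +1463.415ms=2b
2) 1463.415ms=2b +1463.415ms=2b
3) 2926.829ms=4b +209.059ms=2/7b
4) 3135.889ms=30/7b +209.059ms=2/7b
5) 3344.948ms=32/7b +209.059ms=2/7b
6) 3554.007ms=34/7b +209.059ms=2/7b
7) 3763.066ms=36/7b +209.059ms=2/7b
8) 3972.125ms=38/7b +209.059ms=2/7b
9) 4181.185ms=40/7b +209.059ms=2/7b
10) 4390.244ms=6b +1463.415ms=2b
11) 5853.659ms=8b +975.61ms=4/3b
12) 6829.268ms=28/3b +975.61ms=4/3b
13) 7804.878ms=32/3b +975.61ms=4/3b
14) 8780.488ms=12b +2560.976ms=7/2b
15) 11341.463ms=31/2b +182.927ms=1/4b
16) 11524.39ms=63/4b +182.927ms=1/4b
Σ=16b of 16 (82bpm 4/4) — PASS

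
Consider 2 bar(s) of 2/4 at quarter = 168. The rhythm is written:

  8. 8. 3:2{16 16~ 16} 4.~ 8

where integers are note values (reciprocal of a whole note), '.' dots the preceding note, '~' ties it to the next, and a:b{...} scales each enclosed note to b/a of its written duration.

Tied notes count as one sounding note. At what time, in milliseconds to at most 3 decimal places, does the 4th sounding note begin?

1. 0.0ms @ 0 + 267.857ms (3/4)
2. 267.857ms @ 3/4 + 267.857ms (3/4)
3. 535.714ms @ 3/2 + 59.524ms (1/6)
4. 595.238ms @ 5/3 + 119.048ms (1/3)
5. 714.286ms @ 2 + 714.286ms (2)

note 4 onset = 5/3b = 595.238ms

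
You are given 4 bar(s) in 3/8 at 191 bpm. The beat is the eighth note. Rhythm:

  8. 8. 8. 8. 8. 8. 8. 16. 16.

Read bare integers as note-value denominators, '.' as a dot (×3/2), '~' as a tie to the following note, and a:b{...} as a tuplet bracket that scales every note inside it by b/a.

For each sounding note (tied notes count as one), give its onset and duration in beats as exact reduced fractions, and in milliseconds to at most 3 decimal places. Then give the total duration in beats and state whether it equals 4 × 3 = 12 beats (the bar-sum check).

1) 0.0ms=0b +471.204ms=3/2b
2) 471.204ms=3/2b +471.204ms=3/2b
3) 942.408ms=3b +471.204ms=3/2b
4) 1413.613ms=9/2b +471.204ms=3/2b
5) 1884.817ms=6b +471.204ms=3/2b
6) 2356.021ms=15/2b +471.204ms=3/2b
7) 2827.225ms=9b +471.204ms=3/2b
8) 3298.429ms=21/2b +235.602ms=3/4b
9) 3534.031ms=45/4b +235.602ms=3/4b
Σ=12b of 12 (191bpm 3/8) — PASS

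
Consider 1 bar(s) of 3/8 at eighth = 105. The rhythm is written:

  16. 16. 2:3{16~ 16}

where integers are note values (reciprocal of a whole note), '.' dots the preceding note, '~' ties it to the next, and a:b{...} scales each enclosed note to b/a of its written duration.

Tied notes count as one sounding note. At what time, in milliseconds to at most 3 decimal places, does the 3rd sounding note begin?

1. 0.0ms @ 0 + 428.571ms (3/4)
2. 428.571ms @ 3/4 + 428.571ms (3/4)
3. 857.143ms @ 3/2 + 857.143ms (3/2)

note 3 onset = 3/2b = 857.143ms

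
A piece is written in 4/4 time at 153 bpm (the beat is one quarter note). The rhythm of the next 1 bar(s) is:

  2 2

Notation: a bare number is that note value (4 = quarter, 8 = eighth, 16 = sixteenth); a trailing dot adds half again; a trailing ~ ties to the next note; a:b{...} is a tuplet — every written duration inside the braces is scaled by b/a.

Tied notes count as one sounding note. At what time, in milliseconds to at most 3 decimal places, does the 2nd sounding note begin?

1. 0.0ms @ 0 + 784.314ms (2)
2. 784.314ms @ 2 + 784.314ms (2)

note 2 onset = 2b = 784.314ms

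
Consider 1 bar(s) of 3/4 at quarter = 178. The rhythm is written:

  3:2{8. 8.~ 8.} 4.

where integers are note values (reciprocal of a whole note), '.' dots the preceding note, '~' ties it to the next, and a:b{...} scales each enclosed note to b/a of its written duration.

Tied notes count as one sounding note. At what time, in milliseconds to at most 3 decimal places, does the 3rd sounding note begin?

1. 0.0ms @ 0 + 168.539ms (1/2)
2. 168.539ms @ 1/2 + 337.079ms (1)
3. 505.618ms @ 3/2 + 505.618ms (3/2)

note 3 onset = 3/2b = 505.618ms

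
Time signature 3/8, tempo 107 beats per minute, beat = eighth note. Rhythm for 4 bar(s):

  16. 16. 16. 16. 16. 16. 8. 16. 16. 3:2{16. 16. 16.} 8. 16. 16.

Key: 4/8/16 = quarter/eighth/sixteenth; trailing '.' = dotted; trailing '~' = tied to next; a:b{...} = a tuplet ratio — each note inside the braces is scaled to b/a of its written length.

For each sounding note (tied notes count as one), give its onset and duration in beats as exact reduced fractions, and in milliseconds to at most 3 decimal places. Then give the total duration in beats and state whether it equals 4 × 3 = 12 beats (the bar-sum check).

1) 0.0ms=0b +420.561ms=3/4b
2) 420.561ms=3/4b +420.561ms=3/4b
3) 841.121ms=3/2b +420.561ms=3/4b
4) 1261.682ms=9/4b +420.561ms=3/4b
5) 1682.243ms=3b +420.561ms=3/4b
6) 2102.804ms=15/4b +420.561ms=3/4b
7) 2523.364ms=9/2b +841.121ms=3/2b
8) 3364.486ms=6b +420.561ms=3/4b
9) 3785.047ms=27/4b +420.561ms=3/4b
10) 4205.607ms=15/2b +280.374ms=1/2b
11) 4485.981ms=8b +280.374ms=1/2b
12) 4766.355ms=17/2b +280.374ms=1/2b
13) 5046.729ms=9b +841.121ms=3/2b
14) 5887.85ms=21/2b +420.561ms=3/4b
15) 6308.411ms=45/4b +420.561ms=3/4b
Σ=12b of 12 (107bpm 3/8) — PASS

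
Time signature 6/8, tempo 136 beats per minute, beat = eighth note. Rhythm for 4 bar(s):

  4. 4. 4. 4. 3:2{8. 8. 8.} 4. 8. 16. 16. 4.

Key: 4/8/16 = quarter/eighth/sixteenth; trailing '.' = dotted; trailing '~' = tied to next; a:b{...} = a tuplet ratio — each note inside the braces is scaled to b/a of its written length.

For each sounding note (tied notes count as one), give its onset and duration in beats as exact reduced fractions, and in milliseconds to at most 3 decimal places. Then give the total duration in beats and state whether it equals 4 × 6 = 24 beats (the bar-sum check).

1) 0.0ms=0b +1323.529ms=3b
2) 1323.529ms=3b +1323.529ms=3b
3) 2647.059ms=6b +1323.529ms=3b
4) 3970.588ms=9b +1323.529ms=3b
5) 5294.118ms=12b +441.176ms=1b
6) 5735.294ms=13b +441.176ms=1b
7) 6176.471ms=14b +441.176ms=1b
8) 6617.647ms=15b +1323.529ms=3b
9) 7941.176ms=18b +661.765ms=3/2b
10) 8602.941ms=39/2b +330.882ms=3/4b
11) 8933.824ms=81/4b +330.882ms=3/4b
12) 9264.706ms=21b +1323.529ms=3b
Σ=24b of 24 (136bpm 6/8) — PASS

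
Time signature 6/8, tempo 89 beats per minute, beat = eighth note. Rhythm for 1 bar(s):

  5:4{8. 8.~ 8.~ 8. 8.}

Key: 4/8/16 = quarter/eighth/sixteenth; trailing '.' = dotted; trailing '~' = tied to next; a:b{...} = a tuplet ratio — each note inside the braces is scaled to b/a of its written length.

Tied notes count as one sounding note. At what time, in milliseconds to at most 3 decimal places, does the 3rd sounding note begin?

note 3 onset = 24/5b = 3235.955ms

1. 0.0ms @ 0 + 808.989ms (6/5)
2. 808.989ms @ 6/5 + 2426.966ms (18/5)
3. 3235.955ms @ 24/5 + 808.989ms (6/5)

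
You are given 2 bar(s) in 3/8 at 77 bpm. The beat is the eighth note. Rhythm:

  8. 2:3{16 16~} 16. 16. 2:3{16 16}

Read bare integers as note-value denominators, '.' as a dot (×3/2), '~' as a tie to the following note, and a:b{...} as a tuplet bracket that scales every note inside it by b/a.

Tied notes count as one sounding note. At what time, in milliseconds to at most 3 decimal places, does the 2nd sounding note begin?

1. 0.0ms @ 0 + 1168.831ms (3/2)
2. 1168.831ms @ 3/2 + 584.416ms (3/4)
3. 1753.247ms @ 9/4 + 1168.831ms (3/2)
4. 2922.078ms @ 15/4 + 584.416ms (3/4)
5. 3506.494ms @ 9/2 + 584.416ms (3/4)
6. 4090.909ms @ 21/4 + 584.416ms (3/4)

note 2 onset = 3/2b = 1168.831ms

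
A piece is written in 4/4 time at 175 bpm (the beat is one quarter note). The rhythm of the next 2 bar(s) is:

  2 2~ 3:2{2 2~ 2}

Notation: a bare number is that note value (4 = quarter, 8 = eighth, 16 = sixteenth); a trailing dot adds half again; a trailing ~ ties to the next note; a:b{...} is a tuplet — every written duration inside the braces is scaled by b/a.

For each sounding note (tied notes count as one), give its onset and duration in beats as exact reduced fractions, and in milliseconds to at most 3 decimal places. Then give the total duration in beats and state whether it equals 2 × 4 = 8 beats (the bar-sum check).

1) 0.0ms=0b +685.714ms=2b
2) 685.714ms=2b +1142.857ms=10/3b
3) 1828.571ms=16/3b +914.286ms=8/3b
Σ=8b of 8 (175bpm 4/4) — PASS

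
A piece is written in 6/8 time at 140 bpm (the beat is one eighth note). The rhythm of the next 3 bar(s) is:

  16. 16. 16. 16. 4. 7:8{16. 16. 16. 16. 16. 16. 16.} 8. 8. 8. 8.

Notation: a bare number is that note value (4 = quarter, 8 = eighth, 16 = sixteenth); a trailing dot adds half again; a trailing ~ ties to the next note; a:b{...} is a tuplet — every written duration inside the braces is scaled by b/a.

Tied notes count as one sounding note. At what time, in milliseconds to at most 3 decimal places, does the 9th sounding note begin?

note 9 onset = 60/7b = 3673.469ms

1. 0.0ms @ 0 + 321.429ms (3/4)
2. 321.429ms @ 3/4 + 321.429ms (3/4)
3. 642.857ms @ 3/2 + 321.429ms (3/4)
4. 964.286ms @ 9/4 + 321.429ms (3/4)
5. 1285.714ms @ 3 + 1285.714ms (3)
6. 2571.429ms @ 6 + 367.347ms (6/7)
7. 2938.776ms @ 48/7 + 367.347ms (6/7)
8. 3306.122ms @ 54/7 + 367.347ms (6/7)
9. 3673.469ms @ 60/7 + 367.347ms (6/7)
10. 4040.816ms @ 66/7 + 367.347ms (6/7)
11. 4408.163ms @ 72/7 + 367.347ms (6/7)
12. 4775.51ms @ 78/7 + 367.347ms (6/7)
13. 5142.857ms @ 12 + 642.857ms (3/2)
14. 5785.714ms @ 27/2 + 642.857ms (3/2)
15. 6428.571ms @ 15 + 642.857ms (3/2)
16. 7071.429ms @ 33/2 + 642.857ms (3/2)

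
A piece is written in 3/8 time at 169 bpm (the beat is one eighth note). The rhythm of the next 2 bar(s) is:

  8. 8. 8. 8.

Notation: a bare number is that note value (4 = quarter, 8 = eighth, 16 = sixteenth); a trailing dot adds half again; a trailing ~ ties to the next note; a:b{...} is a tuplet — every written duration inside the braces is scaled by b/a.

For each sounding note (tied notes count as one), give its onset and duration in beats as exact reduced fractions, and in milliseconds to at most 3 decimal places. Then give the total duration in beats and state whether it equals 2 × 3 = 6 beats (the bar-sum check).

1) 0.0ms=0b +532.544ms=3/2b
2) 532.544ms=3/2b +532.544ms=3/2b
3) 1065.089ms=3b +532.544ms=3/2b
4) 1597.633ms=9/2b +532.544ms=3/2b
Σ=6b of 6 (169bpm 3/8) — PASS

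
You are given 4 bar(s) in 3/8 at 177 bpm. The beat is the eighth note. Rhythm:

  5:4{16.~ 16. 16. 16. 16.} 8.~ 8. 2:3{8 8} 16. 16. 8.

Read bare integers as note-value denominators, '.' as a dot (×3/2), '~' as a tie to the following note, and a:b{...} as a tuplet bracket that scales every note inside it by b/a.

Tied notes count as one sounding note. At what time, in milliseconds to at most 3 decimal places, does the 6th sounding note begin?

1. 0.0ms @ 0 + 406.78ms (6/5)
2. 406.78ms @ 6/5 + 203.39ms (3/5)
3. 610.169ms @ 9/5 + 203.39ms (3/5)
4. 813.559ms @ 12/5 + 203.39ms (3/5)
5. 1016.949ms @ 3 + 1016.949ms (3)
6. 2033.898ms @ 6 + 508.475ms (3/2)
7. 2542.373ms @ 15/2 + 508.475ms (3/2)
8. 3050.847ms @ 9 + 254.237ms (3/4)
9. 3305.085ms @ 39/4 + 254.237ms (3/4)
10. 3559.322ms @ 21/2 + 508.475ms (3/2)

note 6 onset = 6b = 2033.898ms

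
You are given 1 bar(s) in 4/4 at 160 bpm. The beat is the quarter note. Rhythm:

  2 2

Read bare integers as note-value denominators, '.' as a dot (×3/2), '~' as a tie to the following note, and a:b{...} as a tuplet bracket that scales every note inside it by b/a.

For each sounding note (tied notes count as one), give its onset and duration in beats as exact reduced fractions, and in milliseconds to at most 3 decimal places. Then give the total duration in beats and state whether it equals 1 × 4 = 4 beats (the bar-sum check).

1) 0.0ms=0b +750.0ms=2b
2) 750.0ms=2b +750.0ms=2b
Σ=4b of 4 (160bpm 4/4) — PASS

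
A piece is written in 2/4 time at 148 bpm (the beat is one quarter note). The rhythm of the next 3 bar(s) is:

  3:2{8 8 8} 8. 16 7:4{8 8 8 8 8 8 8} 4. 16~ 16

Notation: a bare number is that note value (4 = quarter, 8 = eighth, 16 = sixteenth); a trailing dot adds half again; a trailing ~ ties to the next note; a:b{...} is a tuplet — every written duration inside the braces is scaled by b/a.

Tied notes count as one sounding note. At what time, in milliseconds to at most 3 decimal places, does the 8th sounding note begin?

1. 0.0ms @ 0 + 135.135ms (1/3)
2. 135.135ms @ 1/3 + 135.135ms (1/3)
3. 270.27ms @ 2/3 + 135.135ms (1/3)
4. 405.405ms @ 1 + 304.054ms (3/4)
5. 709.459ms @ 7/4 + 101.351ms (1/4)
6. 810.811ms @ 2 + 115.83ms (2/7)
7. 926.641ms @ 16/7 + 115.83ms (2/7)
8. 1042.471ms @ 18/7 + 115.83ms (2/7)
9. 1158.301ms @ 20/7 + 115.83ms (2/7)
10. 1274.131ms @ 22/7 + 115.83ms (2/7)
11. 1389.961ms @ 24/7 + 115.83ms (2/7)
12. 1505.792ms @ 26/7 + 115.83ms (2/7)
13. 1621.622ms @ 4 + 608.108ms (3/2)
14. 2229.73ms @ 11/2 + 202.703ms (1/2)

note 8 onset = 18/7b = 1042.471ms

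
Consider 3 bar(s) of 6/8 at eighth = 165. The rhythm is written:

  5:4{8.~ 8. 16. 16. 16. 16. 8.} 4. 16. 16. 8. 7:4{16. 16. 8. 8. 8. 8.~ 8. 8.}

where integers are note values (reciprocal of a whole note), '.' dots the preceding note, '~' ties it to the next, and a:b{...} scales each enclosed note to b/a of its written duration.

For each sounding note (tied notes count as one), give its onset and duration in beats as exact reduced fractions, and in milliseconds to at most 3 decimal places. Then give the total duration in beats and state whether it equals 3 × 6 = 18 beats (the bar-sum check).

1) 0.0ms=0b +872.727ms=12/5b
2) 872.727ms=12/5b +218.182ms=3/5b
3) 1090.909ms=3b +218.182ms=3/5b
4) 1309.091ms=18/5b +218.182ms=3/5b
5) 1527.273ms=21/5b +218.182ms=3/5b
6) 1745.455ms=24/5b +436.364ms=6/5b
7) 2181.818ms=6b +1090.909ms=3b
8) 3272.727ms=9b +272.727ms=3/4b
9) 3545.455ms=39/4b +272.727ms=3/4b
10) 3818.182ms=21/2b +545.455ms=3/2b
11) 4363.636ms=12b +155.844ms=3/7b
12) 4519.481ms=87/7b +155.844ms=3/7b
13) 4675.325ms=90/7b +311.688ms=6/7b
14) 4987.013ms=96/7b +311.688ms=6/7b
15) 5298.701ms=102/7b +311.688ms=6/7b
16) 5610.39ms=108/7b +623.377ms=12/7b
17) 6233.766ms=120/7b +311.688ms=6/7b
Σ=18b of 18 (165bpm 6/8) — PASS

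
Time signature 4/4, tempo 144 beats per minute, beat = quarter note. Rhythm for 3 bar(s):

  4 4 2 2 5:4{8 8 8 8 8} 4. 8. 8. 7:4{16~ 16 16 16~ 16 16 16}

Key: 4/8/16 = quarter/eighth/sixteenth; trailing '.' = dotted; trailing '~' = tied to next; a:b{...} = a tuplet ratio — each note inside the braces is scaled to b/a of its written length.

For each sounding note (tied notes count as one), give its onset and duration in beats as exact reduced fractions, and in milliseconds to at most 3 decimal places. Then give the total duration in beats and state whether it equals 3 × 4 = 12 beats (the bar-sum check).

1) 0.0ms=0b +416.667ms=1b
2) 416.667ms=1b +416.667ms=1b
3) 833.333ms=2b +833.333ms=2b
4) 1666.667ms=4b +833.333ms=2b
5) 2500.0ms=6b +166.667ms=2/5b
6) 2666.667ms=32/5b +166.667ms=2/5b
7) 2833.333ms=34/5b +166.667ms=2/5b
8) 3000.0ms=36/5b +166.667ms=2/5b
9) 3166.667ms=38/5b +166.667ms=2/5b
10) 3333.333ms=8b +625.0ms=3/2b
11) 3958.333ms=19/2b +312.5ms=3/4b
12) 4270.833ms=41/4b +312.5ms=3/4b
13) 4583.333ms=11b +119.048ms=2/7b
14) 4702.381ms=79/7b +59.524ms=1/7b
15) 4761.905ms=80/7b +119.048ms=2/7b
16) 4880.952ms=82/7b +59.524ms=1/7b
17) 4940.476ms=83/7b +59.524ms=1/7b
Σ=12b of 12 (144bpm 4/4) — PASS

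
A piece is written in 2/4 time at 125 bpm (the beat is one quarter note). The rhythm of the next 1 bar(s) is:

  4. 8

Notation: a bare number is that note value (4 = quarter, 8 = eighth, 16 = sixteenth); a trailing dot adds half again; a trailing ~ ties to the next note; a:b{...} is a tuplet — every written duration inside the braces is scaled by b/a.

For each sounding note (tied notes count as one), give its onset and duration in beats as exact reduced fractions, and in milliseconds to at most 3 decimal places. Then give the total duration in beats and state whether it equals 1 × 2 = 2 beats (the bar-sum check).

1) 0.0ms=0b +720.0ms=3/2b
2) 720.0ms=3/2b +240.0ms=1/2b
Σ=2b of 2 (125bpm 2/4) — PASS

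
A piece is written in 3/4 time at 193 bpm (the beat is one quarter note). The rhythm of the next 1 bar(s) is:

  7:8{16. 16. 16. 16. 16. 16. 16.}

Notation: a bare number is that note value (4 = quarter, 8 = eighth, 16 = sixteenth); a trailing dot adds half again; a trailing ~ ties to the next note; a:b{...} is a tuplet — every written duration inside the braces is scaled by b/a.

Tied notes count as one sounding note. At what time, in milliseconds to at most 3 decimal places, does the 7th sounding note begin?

1. 0.0ms @ 0 + 133.235ms (3/7)
2. 133.235ms @ 3/7 + 133.235ms (3/7)
3. 266.469ms @ 6/7 + 133.235ms (3/7)
4. 399.704ms @ 9/7 + 133.235ms (3/7)
5. 532.939ms @ 12/7 + 133.235ms (3/7)
6. 666.173ms @ 15/7 + 133.235ms (3/7)
7. 799.408ms @ 18/7 + 133.235ms (3/7)

note 7 onset = 18/7b = 799.408ms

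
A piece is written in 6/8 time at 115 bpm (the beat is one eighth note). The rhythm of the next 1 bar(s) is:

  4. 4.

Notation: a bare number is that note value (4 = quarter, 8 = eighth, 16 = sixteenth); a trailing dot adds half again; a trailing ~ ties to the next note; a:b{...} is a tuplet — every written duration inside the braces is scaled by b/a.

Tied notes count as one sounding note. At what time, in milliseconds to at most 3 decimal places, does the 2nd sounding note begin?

note 2 onset = 3b = 1565.217ms

1. 0.0ms @ 0 + 1565.217ms (3)
2. 1565.217ms @ 3 + 1565.217ms (3)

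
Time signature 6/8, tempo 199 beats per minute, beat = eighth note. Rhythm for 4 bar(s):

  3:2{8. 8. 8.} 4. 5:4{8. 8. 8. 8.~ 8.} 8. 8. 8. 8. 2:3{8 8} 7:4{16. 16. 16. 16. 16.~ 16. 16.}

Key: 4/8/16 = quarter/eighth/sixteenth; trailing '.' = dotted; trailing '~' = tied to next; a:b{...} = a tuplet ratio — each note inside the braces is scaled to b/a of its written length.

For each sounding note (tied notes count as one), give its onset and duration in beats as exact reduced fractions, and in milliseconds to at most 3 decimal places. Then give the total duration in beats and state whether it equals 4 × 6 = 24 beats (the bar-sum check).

1) 0.0ms=0b +301.508ms=1b
2) 301.508ms=1b +301.508ms=1b
3) 603.015ms=2b +301.508ms=1b
4) 904.523ms=3b +904.523ms=3b
5) 1809.045ms=6b +361.809ms=6/5b
6) 2170.854ms=36/5b +361.809ms=6/5b
7) 2532.663ms=42/5b +361.809ms=6/5b
8) 2894.472ms=48/5b +723.618ms=12/5b
9) 3618.09ms=12b +452.261ms=3/2b
10) 4070.352ms=27/2b +452.261ms=3/2b
11) 4522.613ms=15b +452.261ms=3/2b
12) 4974.874ms=33/2b +452.261ms=3/2b
13) 5427.136ms=18b +452.261ms=3/2b
14) 5879.397ms=39/2b +452.261ms=3/2b
15) 6331.658ms=21b +129.218ms=3/7b
16) 6460.876ms=150/7b +129.218ms=3/7b
17) 6590.093ms=153/7b +129.218ms=3/7b
18) 6719.311ms=156/7b +129.218ms=3/7b
19) 6848.528ms=159/7b +258.435ms=6/7b
20) 7106.963ms=165/7b +129.218ms=3/7b
Σ=24b of 24 (199bpm 6/8) — PASS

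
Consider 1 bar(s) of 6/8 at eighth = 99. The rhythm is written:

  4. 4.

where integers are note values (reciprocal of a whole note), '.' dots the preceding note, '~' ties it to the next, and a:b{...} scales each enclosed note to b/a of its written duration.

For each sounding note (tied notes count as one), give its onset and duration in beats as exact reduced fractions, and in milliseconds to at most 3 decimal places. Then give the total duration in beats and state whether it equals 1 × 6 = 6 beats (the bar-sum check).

1) 0.0ms=0b +1818.182ms=3b
2) 1818.182ms=3b +1818.182ms=3b
Σ=6b of 6 (99bpm 6/8) — PASS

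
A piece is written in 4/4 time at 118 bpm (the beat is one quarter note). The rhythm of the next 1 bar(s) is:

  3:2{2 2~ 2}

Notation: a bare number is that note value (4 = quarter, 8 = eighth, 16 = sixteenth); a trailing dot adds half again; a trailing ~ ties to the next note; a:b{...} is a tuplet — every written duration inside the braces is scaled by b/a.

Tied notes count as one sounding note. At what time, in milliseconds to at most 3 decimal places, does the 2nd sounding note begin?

1. 0.0ms @ 0 + 677.966ms (4/3)
2. 677.966ms @ 4/3 + 1355.932ms (8/3)

note 2 onset = 4/3b = 677.966ms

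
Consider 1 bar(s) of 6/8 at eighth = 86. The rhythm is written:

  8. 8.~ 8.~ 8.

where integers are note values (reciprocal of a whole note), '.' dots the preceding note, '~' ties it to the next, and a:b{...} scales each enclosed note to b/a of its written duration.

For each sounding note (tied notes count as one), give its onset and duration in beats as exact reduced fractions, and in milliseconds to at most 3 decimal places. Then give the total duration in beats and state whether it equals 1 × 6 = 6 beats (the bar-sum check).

1) 0.0ms=0b +1046.512ms=3/2b
2) 1046.512ms=3/2b +3139.535ms=9/2b
Σ=6b of 6 (86bpm 6/8) — PASS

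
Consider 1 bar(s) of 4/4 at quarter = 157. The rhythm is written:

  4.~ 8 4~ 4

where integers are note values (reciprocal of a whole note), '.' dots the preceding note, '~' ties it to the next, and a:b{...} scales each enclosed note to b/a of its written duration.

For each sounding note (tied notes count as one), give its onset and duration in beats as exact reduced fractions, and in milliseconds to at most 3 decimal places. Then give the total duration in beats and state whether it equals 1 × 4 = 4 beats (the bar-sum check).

1) 0.0ms=0b +764.331ms=2b
2) 764.331ms=2b +764.331ms=2b
Σ=4b of 4 (157bpm 4/4) — PASS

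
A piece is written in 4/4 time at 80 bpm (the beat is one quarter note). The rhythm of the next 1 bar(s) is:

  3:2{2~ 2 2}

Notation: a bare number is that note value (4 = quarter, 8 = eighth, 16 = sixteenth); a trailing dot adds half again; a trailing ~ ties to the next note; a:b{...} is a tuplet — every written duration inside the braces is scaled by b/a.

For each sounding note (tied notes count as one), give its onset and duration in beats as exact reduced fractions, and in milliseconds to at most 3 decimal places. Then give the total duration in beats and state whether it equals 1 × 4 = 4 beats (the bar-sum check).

1) 0.0ms=0b +2000.0ms=8/3b
2) 2000.0ms=8/3b +1000.0ms=4/3b
Σ=4b of 4 (80bpm 4/4) — PASS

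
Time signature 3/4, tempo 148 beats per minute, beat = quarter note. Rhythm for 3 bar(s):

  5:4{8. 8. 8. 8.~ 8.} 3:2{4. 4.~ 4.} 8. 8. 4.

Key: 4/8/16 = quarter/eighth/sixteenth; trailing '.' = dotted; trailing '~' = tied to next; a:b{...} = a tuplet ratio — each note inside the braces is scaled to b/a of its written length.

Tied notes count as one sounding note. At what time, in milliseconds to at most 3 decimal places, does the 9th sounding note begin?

1. 0.0ms @ 0 + 243.243ms (3/5)
2. 243.243ms @ 3/5 + 243.243ms (3/5)
3. 486.486ms @ 6/5 + 243.243ms (3/5)
4. 729.73ms @ 9/5 + 486.486ms (6/5)
5. 1216.216ms @ 3 + 405.405ms (1)
6. 1621.622ms @ 4 + 810.811ms (2)
7. 2432.432ms @ 6 + 304.054ms (3/4)
8. 2736.486ms @ 27/4 + 304.054ms (3/4)
9. 3040.541ms @ 15/2 + 608.108ms (3/2)

note 9 onset = 15/2b = 3040.541ms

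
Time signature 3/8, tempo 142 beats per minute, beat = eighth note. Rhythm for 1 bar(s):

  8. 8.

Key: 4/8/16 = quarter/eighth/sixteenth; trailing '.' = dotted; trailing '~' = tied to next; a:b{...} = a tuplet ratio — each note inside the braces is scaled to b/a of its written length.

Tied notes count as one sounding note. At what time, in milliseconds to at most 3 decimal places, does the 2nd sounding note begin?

note 2 onset = 3/2b = 633.803ms

1. 0.0ms @ 0 + 633.803ms (3/2)
2. 633.803ms @ 3/2 + 633.803ms (3/2)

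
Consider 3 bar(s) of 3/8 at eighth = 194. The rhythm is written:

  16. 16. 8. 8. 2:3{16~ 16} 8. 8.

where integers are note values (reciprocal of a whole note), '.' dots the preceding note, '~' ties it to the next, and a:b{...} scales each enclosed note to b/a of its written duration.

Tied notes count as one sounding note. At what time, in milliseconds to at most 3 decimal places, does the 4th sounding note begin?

note 4 onset = 3b = 927.835ms

1. 0.0ms @ 0 + 231.959ms (3/4)
2. 231.959ms @ 3/4 + 231.959ms (3/4)
3. 463.918ms @ 3/2 + 463.918ms (3/2)
4. 927.835ms @ 3 + 463.918ms (3/2)
5. 1391.753ms @ 9/2 + 463.918ms (3/2)
6. 1855.67ms @ 6 + 463.918ms (3/2)
7. 2319.588ms @ 15/2 + 463.918ms (3/2)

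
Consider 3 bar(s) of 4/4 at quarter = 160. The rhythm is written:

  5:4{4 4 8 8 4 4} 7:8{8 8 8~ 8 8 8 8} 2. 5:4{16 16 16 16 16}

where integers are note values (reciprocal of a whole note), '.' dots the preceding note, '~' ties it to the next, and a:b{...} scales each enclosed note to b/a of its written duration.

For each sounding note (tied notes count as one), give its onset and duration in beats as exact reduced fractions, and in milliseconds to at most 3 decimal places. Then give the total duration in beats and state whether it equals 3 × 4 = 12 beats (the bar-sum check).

1) 0.0ms=0b +300.0ms=4/5b
2) 300.0ms=4/5b +300.0ms=4/5b
3) 600.0ms=8/5b +150.0ms=2/5b
4) 750.0ms=2b +150.0ms=2/5b
5) 900.0ms=12/5b +300.0ms=4/5b
6) 1200.0ms=16/5b +300.0ms=4/5b
7) 1500.0ms=4b +214.286ms=4/7b
8) 1714.286ms=32/7b +214.286ms=4/7b
9) 1928.571ms=36/7b +428.571ms=8/7b
10) 2357.143ms=44/7b +214.286ms=4/7b
11) 2571.429ms=48/7b +214.286ms=4/7b
12) 2785.714ms=52/7b +214.286ms=4/7b
13) 3000.0ms=8b +1125.0ms=3b
14) 4125.0ms=11b +75.0ms=1/5b
15) 4200.0ms=56/5b +75.0ms=1/5b
16) 4275.0ms=57/5b +75.0ms=1/5b
17) 4350.0ms=58/5b +75.0ms=1/5b
18) 4425.0ms=59/5b +75.0ms=1/5b
Σ=12b of 12 (160bpm 4/4) — PASS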